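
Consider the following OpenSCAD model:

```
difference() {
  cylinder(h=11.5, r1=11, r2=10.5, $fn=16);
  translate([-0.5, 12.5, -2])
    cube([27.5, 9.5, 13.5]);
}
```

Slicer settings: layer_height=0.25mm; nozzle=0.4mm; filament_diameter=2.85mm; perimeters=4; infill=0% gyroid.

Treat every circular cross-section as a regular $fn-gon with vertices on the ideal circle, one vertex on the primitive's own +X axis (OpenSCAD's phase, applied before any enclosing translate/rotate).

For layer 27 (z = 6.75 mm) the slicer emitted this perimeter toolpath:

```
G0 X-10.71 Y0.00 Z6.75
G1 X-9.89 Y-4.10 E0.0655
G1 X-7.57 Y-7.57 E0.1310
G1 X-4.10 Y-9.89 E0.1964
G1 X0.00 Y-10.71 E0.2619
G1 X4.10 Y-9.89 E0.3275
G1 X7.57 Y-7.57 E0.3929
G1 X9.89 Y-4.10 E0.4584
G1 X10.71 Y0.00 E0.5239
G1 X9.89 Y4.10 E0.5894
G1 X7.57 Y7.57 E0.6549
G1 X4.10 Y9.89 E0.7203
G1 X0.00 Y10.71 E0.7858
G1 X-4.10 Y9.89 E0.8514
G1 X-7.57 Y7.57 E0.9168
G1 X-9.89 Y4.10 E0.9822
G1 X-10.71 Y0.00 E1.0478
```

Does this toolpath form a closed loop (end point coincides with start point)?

yes

Start point (G0): (-10.71, 0.00). End point (last G1): the path returns to the start — closed.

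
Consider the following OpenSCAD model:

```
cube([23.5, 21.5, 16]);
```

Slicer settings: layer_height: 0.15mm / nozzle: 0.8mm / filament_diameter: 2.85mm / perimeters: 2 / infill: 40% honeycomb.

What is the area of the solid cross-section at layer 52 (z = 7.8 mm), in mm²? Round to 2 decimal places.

At z = 7.8 mm: the cube (footprint 23.5×21.5) is included at this height (area 505.25 mm²). Overall, the cross-section is a single solid region. Net area = 505.25 mm².

505.25 mm²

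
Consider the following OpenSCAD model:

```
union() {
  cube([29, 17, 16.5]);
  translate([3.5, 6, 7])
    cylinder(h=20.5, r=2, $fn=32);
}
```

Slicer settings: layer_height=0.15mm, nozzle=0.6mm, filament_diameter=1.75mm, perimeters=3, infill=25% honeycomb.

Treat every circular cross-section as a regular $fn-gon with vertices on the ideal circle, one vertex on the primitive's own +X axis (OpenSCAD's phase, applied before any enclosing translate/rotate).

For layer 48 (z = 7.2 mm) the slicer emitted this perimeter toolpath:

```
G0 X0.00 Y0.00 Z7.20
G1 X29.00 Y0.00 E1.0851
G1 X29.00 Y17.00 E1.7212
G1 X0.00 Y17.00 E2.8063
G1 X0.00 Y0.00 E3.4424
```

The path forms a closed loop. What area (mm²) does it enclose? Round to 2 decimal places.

493.00 mm²

Apply the shoelace formula to the sequence of (X, Y) vertices; enclosed area = 493.00 mm².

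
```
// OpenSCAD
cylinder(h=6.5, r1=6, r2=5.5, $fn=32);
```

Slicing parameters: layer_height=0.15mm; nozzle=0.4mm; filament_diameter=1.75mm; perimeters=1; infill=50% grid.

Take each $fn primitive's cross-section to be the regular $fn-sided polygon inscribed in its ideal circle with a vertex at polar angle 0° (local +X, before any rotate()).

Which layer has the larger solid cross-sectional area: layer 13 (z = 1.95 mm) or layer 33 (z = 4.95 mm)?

layer 13 (z = 1.95 mm)

Layer 13 (z = 1.95): the cone (r1=6→r2=5.5) has section circumradius 5.850 here — a regular 32-gon (area = (32/2)·5.850²·sin(360°/32) = 106.82 mm²). So its area = 106.82 mm². Layer 33 (z = 4.95): the cone (r1=6→r2=5.5) has section circumradius 5.619 here — a regular 32-gon (area = (32/2)·5.619²·sin(360°/32) = 98.56 mm²). So its area = 98.56 mm². Layer 13 is larger (106.82 vs 98.56 mm²).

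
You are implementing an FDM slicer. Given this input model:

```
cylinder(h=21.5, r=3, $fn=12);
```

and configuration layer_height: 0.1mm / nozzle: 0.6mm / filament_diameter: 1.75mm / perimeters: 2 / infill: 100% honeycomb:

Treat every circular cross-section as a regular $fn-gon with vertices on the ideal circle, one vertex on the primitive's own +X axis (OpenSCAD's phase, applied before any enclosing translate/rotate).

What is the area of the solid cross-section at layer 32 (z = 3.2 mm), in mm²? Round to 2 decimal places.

27.00 mm²

At z = 3.2 mm: the r=3 cylinder contributes a regular 12-gon of circumradius 3 (area = (12/2)·3.000²·sin(360°/12) = 27.00 mm²). Overall, the cross-section is a single solid region. Net area = 27.00 mm².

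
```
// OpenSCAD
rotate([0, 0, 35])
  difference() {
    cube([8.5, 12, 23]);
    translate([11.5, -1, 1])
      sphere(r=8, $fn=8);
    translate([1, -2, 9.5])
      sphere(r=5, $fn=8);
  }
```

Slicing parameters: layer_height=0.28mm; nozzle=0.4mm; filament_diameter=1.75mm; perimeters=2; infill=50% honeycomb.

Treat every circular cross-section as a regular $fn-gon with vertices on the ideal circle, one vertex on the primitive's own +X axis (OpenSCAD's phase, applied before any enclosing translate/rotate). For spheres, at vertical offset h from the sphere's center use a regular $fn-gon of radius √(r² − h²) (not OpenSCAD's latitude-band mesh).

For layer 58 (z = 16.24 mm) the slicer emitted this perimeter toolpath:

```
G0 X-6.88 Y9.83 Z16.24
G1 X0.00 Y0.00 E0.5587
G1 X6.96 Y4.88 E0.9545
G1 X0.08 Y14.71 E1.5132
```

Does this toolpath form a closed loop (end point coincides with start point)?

no

Start point (G0): (-6.88, 9.83). End point (last G1): the path does not return to the start — open.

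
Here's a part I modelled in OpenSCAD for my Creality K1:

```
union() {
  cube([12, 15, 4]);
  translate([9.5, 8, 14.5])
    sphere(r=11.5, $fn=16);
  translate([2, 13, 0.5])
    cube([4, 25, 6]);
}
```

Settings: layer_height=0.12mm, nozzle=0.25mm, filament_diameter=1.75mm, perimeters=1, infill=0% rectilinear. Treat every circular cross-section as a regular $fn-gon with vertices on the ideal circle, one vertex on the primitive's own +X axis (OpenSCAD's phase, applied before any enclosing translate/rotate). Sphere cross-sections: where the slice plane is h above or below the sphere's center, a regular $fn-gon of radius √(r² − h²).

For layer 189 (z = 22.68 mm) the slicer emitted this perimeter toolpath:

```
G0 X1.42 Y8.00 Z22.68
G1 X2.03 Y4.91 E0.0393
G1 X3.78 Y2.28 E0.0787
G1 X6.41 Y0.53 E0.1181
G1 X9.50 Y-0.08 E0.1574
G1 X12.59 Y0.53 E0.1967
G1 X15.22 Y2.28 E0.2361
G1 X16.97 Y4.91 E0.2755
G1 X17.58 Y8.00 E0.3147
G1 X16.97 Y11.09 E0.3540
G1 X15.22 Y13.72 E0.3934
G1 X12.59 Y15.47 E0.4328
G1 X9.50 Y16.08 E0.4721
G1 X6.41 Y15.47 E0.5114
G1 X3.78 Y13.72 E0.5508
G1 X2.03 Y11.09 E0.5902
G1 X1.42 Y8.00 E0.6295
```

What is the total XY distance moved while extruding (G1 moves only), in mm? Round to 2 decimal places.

50.47 mm

Sum the Euclidean lengths of each G1 segment: total = 50.47 mm.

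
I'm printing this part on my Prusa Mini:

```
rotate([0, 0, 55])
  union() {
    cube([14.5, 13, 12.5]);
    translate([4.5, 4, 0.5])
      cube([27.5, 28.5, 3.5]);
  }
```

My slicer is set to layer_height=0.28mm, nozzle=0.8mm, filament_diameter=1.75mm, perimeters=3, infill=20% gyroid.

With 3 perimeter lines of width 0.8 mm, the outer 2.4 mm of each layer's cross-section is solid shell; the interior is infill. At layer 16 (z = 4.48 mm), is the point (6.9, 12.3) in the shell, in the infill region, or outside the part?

At z = 4.48 mm: the 14.5×13 cube contributes its full rectangle; the cube at (4.5, 4) is absent (z outside [0.5, 4]); Taking the union: only the 14.5×13 cube is present, so the union is just that shape — 1 connected region; (whole slice rotated 55° about Z — lengths, areas and connectivity unchanged). Overall, the cross-section is a single solid region. Undo the 55° rotation: the query point maps to (14.033, 1.403) in the un-rotated model frame. The nearest boundary edge runs (14.50, 0.00)→(14.50, 13.00); distance from the point to it = 0.47 mm. The point is inside the cross-section, 0.47 mm from the nearest boundary — within the 2.4 mm shell band (3 × 0.8).

shell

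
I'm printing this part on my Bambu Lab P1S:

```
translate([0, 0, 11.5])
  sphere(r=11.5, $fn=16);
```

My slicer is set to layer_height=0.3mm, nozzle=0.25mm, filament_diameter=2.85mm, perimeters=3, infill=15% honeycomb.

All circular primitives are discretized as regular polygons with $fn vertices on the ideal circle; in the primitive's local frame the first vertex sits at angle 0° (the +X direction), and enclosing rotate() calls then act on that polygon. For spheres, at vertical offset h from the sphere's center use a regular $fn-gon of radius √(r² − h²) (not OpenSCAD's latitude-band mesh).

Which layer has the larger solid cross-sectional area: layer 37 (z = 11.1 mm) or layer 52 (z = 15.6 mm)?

layer 37 (z = 11.1 mm)

Layer 37 (z = 11.1): the r=11.5 sphere contributes a regular 16-gon of circumradius √(11.5²−0.4²) = 11.493 (area = (16/2)·11.493²·sin(360°/16) = 404.39 mm²). So its area = 404.39 mm². Layer 52 (z = 15.6): the r=11.5 sphere slices to a regular 16-gon of circumradius 10.744 (√(r²−h²) with h=4.1 from center) (area = (16/2)·10.744²·sin(360°/16) = 353.42 mm²). So its area = 353.42 mm². Layer 37 is larger (404.39 vs 353.42 mm²).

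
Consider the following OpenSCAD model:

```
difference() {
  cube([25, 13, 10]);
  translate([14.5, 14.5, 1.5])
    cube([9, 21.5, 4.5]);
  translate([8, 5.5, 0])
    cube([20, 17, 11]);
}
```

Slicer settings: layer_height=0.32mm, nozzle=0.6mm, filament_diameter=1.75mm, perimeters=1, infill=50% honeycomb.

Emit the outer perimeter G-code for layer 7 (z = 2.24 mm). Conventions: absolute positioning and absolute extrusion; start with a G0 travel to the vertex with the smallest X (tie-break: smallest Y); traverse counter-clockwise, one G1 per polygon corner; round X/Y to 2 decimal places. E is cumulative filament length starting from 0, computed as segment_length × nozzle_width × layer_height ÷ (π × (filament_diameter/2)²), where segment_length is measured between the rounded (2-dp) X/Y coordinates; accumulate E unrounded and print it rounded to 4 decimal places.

At z = 2.24 mm: the cube (footprint 25×13) is included at this height; the cube at (14.5, 14.5) is present — its section is the full 9×21.5 rectangle; the 20×17 cube at (8, 5.5) contributes its full rectangle; Subtracting the remaining from the first: starting from the 25×13 cube, the 9×21.5 cube at (14.5, 14.5) misses the remaining region (no effect); the 20×17 cube at (8, 5.5) partially overlaps it — only the 127.50 mm² overlap (of its 340.00 mm²) is removed, clipping the outline — 1 connected region. The outline is a single polygon with 6 vertices. Extrusion per mm of travel: 0.6 × 0.32 / (π × 0.875²) = 0.079824. Accumulating E over each segment gives final E = 6.0666.

G0 X0.00 Y0.00 Z2.24
G1 X25.00 Y0.00 E1.9956
G1 X25.00 Y5.50 E2.4346
G1 X8.00 Y5.50 E3.7917
G1 X8.00 Y13.00 E4.3903
G1 X0.00 Y13.00 E5.0289
G1 X0.00 Y0.00 E6.0666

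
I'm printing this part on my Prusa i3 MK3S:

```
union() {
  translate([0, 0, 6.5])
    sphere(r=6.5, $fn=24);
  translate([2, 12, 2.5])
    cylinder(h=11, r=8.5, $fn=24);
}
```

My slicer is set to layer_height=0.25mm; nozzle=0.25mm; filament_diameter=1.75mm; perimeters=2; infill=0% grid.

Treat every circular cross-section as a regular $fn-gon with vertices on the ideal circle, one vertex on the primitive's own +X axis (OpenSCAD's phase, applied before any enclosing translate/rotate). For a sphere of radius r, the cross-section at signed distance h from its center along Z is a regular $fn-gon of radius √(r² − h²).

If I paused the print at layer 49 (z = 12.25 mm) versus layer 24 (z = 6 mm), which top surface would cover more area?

Layer 49 (z = 12.25): the r=6.5 sphere contributes a regular 24-gon of circumradius √(6.5²−5.75²) = 3.031 (area = (24/2)·3.031²·sin(360°/24) = 28.53 mm²); the r=8.5 cylinder at (2, 12) gives a regular 24-gon of circumradius 8.5 (constant along its height) (area = (24/2)·8.500²·sin(360°/24) = 224.40 mm²); Merging all regions: the 2 present regions are separate (no shared area or edge), so areas and boundary lengths simply add and each stays a separate island — area = 252.93 mm². So its area = 252.93 mm². Layer 24 (z = 6): the sphere: section is a regular 24-gon, circumradius = √(r²−h²) = √(6.5²−0.5²) = 6.481 (area = (24/2)·6.481²·sin(360°/24) = 130.44 mm²); the r=8.5 cylinder at (2, 12) gives a regular 24-gon of circumradius 8.5 (constant along its height) (area = (24/2)·8.500²·sin(360°/24) = 224.40 mm²); Taking the union: the regions partially overlap — summed areas 354.84 mm² minus the doubly-counted overlap 15.77 mm² gives 339.07 mm² — area = 339.07 mm². So its area = 339.07 mm². Layer 24 is larger (339.07 vs 252.93 mm²).

layer 24 (z = 6 mm)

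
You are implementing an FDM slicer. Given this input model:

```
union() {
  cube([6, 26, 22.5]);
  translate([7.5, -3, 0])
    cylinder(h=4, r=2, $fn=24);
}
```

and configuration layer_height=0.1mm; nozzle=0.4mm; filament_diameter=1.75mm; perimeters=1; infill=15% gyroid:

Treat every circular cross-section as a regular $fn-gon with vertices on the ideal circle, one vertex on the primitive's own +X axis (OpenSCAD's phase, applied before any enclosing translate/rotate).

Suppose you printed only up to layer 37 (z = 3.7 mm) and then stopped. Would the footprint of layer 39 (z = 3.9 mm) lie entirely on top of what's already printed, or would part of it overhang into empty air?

Compare the two slices. At z = 3.7: the cube (footprint 6×26) is included at this height (area 156.00 mm²); the r=2 cylinder at (7.5, -3) gives a regular 24-gon of circumradius 2 (constant along its height) (area = (24/2)·2.000²·sin(360°/24) = 12.42 mm²); Combining (union): the 2 present regions are separate (no shared area or edge), so areas and boundary lengths simply add and each stays a separate island — area = 168.42 mm². At z = 3.9: the cube is present — its section is the full 6×26 rectangle (area 156.00 mm²); the r=2 cylinder at (7.5, -3) contributes a regular 24-gon of circumradius 2 (area = (24/2)·2.000²·sin(360°/24) = 12.42 mm²); Combining (union): the 2 present regions are separate (no shared area or edge), so areas and boundary lengths simply add and each stays a separate island — area = 168.42 mm². Checking containment: the cross-section at z = 3.9 is a subset of the cross-section at z = 3.7.

entirely on top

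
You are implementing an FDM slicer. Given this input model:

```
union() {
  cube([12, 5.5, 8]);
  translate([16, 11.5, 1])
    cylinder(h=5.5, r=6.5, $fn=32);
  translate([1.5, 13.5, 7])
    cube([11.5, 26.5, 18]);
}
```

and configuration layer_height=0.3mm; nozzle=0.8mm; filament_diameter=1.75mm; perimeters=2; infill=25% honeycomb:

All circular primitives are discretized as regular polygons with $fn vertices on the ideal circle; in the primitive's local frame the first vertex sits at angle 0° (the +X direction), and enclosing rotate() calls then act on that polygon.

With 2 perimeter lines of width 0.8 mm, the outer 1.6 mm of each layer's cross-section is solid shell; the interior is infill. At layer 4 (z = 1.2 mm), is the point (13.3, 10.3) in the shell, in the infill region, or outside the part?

At z = 1.2 mm: the 12×5.5 cube contributes its full rectangle; the cylinder at (16, 11.5): section is a regular 32-gon, circumradius r=6.5; the cube at (1.5, 13.5) is absent (z outside [7, 25]); Merging all regions: the 2 present regions are separate (no shared area or edge), so areas and boundary lengths simply add and each stays a separate island — 2 connected regions. Overall, the cross-section has 2 separate islands. The nearest boundary edge runs (10.60, 7.89)→(9.99, 9.01); distance from the point to it = 3.52 mm. (Shell/infill is judged within the island containing the point — the largest one.) The point is inside the cross-section and 3.52 mm from the nearest boundary — more than the 1.6 mm shell width (2 × 0.8), so it's in the infill interior.

infill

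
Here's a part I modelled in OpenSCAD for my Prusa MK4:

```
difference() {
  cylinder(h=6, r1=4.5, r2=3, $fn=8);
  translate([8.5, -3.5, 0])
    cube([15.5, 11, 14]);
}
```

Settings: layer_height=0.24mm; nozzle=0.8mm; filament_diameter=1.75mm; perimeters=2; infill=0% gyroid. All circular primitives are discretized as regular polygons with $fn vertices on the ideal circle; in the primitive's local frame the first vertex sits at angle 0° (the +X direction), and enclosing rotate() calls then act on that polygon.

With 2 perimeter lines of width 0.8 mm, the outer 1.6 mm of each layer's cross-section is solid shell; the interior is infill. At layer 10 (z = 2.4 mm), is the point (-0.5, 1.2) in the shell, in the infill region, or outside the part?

At z = 2.4 mm: the cone contributes a regular 8-gon of circumradius 3.900 (interpolated between r1=4.5 and r2=3 at t=0.400); the cube at (8.5, -3.5) is present — its section is the full 15.5×11 rectangle; After the difference (first − rest): starting from the cone, the 15.5×11 cube at (8.5, -3.5) misses the remaining region (no effect) — 1 connected region. Overall, the cross-section is a single solid region. The nearest boundary edge runs (-2.76, 2.76)→(0.00, 3.90); distance from the point to it = 2.30 mm. The point is inside the cross-section and 2.30 mm from the nearest boundary — more than the 1.6 mm shell width (2 × 0.8), so it's in the infill interior.

infill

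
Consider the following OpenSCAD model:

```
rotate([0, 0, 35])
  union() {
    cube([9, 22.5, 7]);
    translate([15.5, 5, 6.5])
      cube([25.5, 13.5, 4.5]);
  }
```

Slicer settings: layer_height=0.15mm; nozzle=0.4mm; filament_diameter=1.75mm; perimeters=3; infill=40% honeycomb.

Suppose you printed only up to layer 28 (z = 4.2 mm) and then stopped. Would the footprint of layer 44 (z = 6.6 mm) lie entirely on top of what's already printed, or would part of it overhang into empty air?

part overhangs

Compare the two slices. At z = 4.2: the cube is present — its section is the full 9×22.5 rectangle (area 202.50 mm²); the cube at (15.5, 5) is absent (z outside [6.5, 11]); Merging all regions: only the 9×22.5 cube is present, so the union is just that shape — area = 202.50 mm²; (rotated 35° about Z; rotation is an isometry so areas/perimeters/island counts are preserved). At z = 6.6: the cube is present — its section is the full 9×22.5 rectangle (area 202.50 mm²); the cube at (15.5, 5) is present — its section is the full 25.5×13.5 rectangle (area 344.25 mm²); Combining (union): the 2 present regions are separate (no shared area or edge), so areas and boundary lengths simply add and each stays a separate island — area = 546.75 mm²; (rotated 35° about Z; rotation is an isometry so areas/perimeters/island counts are preserved). Checking containment: at z = 6.6 the cross-section extends beyond the z = 4.2 cross-section by about 344.25 mm².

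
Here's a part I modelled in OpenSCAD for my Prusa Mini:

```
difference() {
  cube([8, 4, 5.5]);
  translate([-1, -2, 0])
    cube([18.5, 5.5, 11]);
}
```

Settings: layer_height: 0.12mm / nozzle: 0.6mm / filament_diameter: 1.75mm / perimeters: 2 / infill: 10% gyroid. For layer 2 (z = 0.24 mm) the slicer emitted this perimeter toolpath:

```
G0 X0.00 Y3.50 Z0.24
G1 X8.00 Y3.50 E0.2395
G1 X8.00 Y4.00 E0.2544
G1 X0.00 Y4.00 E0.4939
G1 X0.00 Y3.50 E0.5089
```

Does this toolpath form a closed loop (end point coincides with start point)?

yes

Start point (G0): (0.00, 3.50). End point (last G1): the path returns to the start — closed.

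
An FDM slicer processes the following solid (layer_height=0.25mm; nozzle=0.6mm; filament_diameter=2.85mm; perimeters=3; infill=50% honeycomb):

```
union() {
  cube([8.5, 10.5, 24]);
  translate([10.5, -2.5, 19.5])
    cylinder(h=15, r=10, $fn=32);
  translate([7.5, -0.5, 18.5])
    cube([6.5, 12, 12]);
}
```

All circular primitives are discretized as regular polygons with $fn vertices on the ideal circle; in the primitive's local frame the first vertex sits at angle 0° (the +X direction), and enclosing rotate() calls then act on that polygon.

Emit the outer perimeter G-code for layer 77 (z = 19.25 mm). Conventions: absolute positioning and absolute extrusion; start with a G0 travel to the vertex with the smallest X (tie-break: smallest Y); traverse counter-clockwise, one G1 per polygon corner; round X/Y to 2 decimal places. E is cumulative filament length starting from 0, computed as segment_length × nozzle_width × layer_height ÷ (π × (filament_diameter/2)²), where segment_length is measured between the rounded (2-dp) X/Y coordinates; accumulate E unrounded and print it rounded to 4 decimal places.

At z = 19.25 mm: the cube is present — its section is the full 8.5×10.5 rectangle; the cylinder at (10.5, -2.5) does not reach this height (z outside [19.5, 34.5]); the cube at (7.5, -0.5) (footprint 6.5×12) is included at this height; Combining (union): the regions partially overlap (shared area 10.50 mm²), so overlapping operands fuse into one piece — 1 connected region. The outline is a single polygon with 8 vertices. Extrusion per mm of travel: 0.6 × 0.25 / (π × 1.425²) = 0.023513. Accumulating E over each segment gives final E = 1.2227.

G0 X0.00 Y0.00 Z19.25
G1 X7.50 Y0.00 E0.1763
G1 X7.50 Y-0.50 E0.1881
G1 X14.00 Y-0.50 E0.3409
G1 X14.00 Y11.50 E0.6231
G1 X7.50 Y11.50 E0.7759
G1 X7.50 Y10.50 E0.7994
G1 X0.00 Y10.50 E0.9758
G1 X0.00 Y0.00 E1.2227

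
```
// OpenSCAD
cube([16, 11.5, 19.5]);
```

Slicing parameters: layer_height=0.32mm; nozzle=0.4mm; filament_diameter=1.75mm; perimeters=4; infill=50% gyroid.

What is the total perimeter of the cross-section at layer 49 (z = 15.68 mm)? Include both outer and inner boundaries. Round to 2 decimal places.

At z = 15.68 mm: the 16×11.5 cube contributes its full rectangle (perimeter 55.00 mm). Overall, the cross-section is a single solid region. Total boundary length (outer) = 55.00 mm.

55.00 mm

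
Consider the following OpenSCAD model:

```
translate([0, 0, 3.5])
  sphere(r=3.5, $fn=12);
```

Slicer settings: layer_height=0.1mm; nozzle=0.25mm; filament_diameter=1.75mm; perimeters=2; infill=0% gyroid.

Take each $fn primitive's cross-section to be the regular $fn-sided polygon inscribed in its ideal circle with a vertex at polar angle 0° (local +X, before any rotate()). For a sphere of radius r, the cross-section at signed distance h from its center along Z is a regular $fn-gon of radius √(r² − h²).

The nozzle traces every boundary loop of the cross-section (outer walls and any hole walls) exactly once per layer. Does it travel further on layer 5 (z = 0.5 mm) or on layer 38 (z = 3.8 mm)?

layer 38 (z = 3.8 mm)

Layer 5 (z = 0.5): the r=3.5 sphere contributes a regular 12-gon of circumradius √(3.5²−3²) = 1.803 (perimeter = 2·12·1.803·sin(180°/12) = 11.20 mm). So its perimeter = 11.20 mm. Layer 38 (z = 3.8): the r=3.5 sphere contributes a regular 12-gon of circumradius √(3.5²−0.3²) = 3.487 (perimeter = 2·12·3.487·sin(180°/12) = 21.66 mm). So its perimeter = 21.66 mm. Layer 38 is larger (21.66 vs 11.20 mm).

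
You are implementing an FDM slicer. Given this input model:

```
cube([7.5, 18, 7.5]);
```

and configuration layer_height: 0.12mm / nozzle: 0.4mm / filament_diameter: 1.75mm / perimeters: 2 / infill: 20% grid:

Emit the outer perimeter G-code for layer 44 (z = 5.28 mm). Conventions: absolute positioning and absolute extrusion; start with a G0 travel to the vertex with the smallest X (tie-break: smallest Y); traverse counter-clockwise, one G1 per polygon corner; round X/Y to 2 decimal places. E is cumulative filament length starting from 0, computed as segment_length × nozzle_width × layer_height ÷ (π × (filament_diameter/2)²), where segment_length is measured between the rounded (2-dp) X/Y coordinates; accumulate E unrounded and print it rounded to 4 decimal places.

At z = 5.28 mm: the 7.5×18 cube contributes its full rectangle. The outline is a single polygon with 4 vertices. Extrusion per mm of travel: 0.4 × 0.12 / (π × 0.875²) = 0.019956. Accumulating E over each segment gives final E = 1.0178.

G0 X0.00 Y0.00 Z5.28
G1 X7.50 Y0.00 E0.1497
G1 X7.50 Y18.00 E0.5089
G1 X0.00 Y18.00 E0.6586
G1 X0.00 Y0.00 E1.0178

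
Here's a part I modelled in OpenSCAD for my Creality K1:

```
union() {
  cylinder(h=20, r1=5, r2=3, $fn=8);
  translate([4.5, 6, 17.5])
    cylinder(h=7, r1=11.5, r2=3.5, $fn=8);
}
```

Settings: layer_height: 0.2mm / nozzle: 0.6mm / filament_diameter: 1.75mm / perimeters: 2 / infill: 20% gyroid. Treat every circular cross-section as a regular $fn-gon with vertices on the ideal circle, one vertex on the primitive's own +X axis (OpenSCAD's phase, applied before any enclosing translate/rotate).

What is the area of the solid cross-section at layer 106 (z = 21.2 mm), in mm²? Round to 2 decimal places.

At z = 21.2 mm: the cone is not intersected at this z (z outside [0, 20]); the cone at (4.5, 6) (r1=11.5→r2=3.5) has section circumradius 7.271 here — a regular 8-gon (area = (8/2)·7.271²·sin(360°/8) = 149.55 mm²); Taking the union: only the cone at (4.5, 6) is present, so the union is just that shape — area = 149.55 mm². Overall, the cross-section is a single solid region. Net area = 149.55 mm².

149.55 mm²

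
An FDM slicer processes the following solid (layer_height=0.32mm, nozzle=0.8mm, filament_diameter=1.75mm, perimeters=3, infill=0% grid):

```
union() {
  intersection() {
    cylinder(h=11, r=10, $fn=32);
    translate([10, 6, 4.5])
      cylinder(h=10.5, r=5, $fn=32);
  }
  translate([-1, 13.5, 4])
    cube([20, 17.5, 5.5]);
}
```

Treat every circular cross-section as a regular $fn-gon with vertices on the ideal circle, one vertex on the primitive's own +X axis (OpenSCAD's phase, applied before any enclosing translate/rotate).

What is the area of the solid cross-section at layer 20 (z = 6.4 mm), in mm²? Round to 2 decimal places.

369.39 mm²

At z = 6.4 mm: the cylinder: section is a regular 32-gon, circumradius r=10 (area = (32/2)·10.000²·sin(360°/32) = 312.14 mm²); the r=5 cylinder at (10, 6) contributes a regular 32-gon of circumradius 5 (area = (32/2)·5.000²·sin(360°/32) = 78.04 mm²); Taking the intersection: the r=5 cylinder at (10, 6) partially overlaps the r=10 cylinder; clipping to the common part keeps 19.39 mm² — area = 19.39 mm²; the cube at (-1, 13.5) is present — its section is the full 20×17.5 rectangle (area 350.00 mm²); Combining (union): the 2 present regions are separate (no shared area or edge), so areas and boundary lengths simply add and each stays a separate island — area = 369.39 mm². Overall, the cross-section has 2 separate islands. Net area = 369.39 mm².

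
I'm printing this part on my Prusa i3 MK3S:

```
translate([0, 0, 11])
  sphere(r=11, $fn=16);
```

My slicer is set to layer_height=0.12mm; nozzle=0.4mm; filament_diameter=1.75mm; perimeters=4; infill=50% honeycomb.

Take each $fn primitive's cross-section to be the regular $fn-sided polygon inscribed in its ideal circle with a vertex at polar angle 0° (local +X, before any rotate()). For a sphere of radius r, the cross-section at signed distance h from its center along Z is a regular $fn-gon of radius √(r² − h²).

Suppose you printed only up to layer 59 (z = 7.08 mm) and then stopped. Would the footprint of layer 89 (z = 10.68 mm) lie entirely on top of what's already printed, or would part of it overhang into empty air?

part overhangs

Compare the two slices. At z = 7.08: the sphere: section is a regular 16-gon, circumradius = √(r²−h²) = √(11²−3.92²) = 10.278 (area = (16/2)·10.278²·sin(360°/16) = 323.39 mm²). At z = 10.68: the sphere: section is a regular 16-gon, circumradius = √(r²−h²) = √(11²−0.32²) = 10.995 (area = (16/2)·10.995²·sin(360°/16) = 370.12 mm²). Checking containment: at z = 10.68 the cross-section extends beyond the z = 7.08 cross-section by about 46.73 mm².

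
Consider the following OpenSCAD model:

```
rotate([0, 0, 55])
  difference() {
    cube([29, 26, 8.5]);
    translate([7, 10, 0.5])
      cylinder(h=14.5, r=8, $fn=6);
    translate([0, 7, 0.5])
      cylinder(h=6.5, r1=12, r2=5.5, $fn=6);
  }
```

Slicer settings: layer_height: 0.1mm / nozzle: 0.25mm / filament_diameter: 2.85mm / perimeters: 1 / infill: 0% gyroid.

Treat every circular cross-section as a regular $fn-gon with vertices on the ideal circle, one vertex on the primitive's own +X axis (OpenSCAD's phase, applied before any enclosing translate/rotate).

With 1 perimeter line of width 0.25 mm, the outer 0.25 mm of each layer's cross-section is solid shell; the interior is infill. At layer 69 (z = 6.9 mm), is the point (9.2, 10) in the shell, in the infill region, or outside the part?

At z = 6.9 mm: the cube is present — its section is the full 29×26 rectangle; the cylinder at (7, 10): section is a regular 6-gon, circumradius r=8; the cone at (0, 7): at t=0.985 of its height the radius interpolates to r₁+(r₂−r₁)t = 5.600, giving a regular 6-gon of that circumradius; Taking the first minus the rest: starting from the 29×26 cube, the r=8 cylinder at (7, 10) partially overlaps it — only the 164.54 mm² overlap (of its 166.28 mm²) is removed, clipping the outline; the cone at (0, 7) partially overlaps it — only the 10.62 mm² overlap (of its 81.48 mm²) is removed, clipping the outline — 1 connected region; (rotated 55° about Z; rotation is an isometry so areas/perimeters/island counts are preserved). Overall, the cross-section is a single solid region. Undo the 55° rotation: the query point maps to (13.468, -1.800) in the un-rotated model frame. The nearest boundary edge runs (29.00, 0.00)→(0.00, 0.00); distance from the point to it = 1.80 mm. The point is not inside any of the regions above, so it lies outside the cross-section (1.80 mm from the nearest boundary).

outside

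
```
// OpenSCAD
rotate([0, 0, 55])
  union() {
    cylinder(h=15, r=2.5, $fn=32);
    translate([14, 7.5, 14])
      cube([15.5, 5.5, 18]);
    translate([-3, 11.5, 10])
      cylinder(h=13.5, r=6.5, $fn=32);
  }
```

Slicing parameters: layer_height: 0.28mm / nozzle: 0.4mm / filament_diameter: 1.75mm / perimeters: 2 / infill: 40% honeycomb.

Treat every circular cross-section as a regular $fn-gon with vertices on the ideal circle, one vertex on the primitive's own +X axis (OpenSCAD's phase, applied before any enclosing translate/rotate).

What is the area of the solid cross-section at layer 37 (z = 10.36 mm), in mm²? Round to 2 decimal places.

151.39 mm²

At z = 10.36 mm: the cylinder: section is a regular 32-gon, circumradius r=2.5 (area = (32/2)·2.500²·sin(360°/32) = 19.51 mm²); the cube at (14, 7.5) is not intersected at this z (z outside [14, 32]); the r=6.5 cylinder at (-3, 11.5) contributes a regular 32-gon of circumradius 6.5 (area = (32/2)·6.500²·sin(360°/32) = 131.88 mm²); Combining (union): the 2 present regions are separate (no shared area or edge), so areas and boundary lengths simply add and each stays a separate island — area = 151.39 mm²; (whole slice rotated 55° about Z — lengths, areas and connectivity unchanged). Overall, the cross-section has 2 separate islands. Net area = 151.39 mm².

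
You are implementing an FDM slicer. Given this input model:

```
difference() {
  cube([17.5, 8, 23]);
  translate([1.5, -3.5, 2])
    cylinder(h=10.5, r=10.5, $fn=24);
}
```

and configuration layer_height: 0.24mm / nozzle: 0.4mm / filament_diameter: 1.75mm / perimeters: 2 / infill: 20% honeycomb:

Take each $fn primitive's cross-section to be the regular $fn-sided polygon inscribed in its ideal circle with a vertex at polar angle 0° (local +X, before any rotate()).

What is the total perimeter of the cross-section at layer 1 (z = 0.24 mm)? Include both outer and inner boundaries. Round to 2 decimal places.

At z = 0.24 mm: the 17.5×8 cube contributes its full rectangle (perimeter 51.00 mm); the cylinder at (1.5, -3.5) is absent (z outside [2, 12.5]); After the difference (first − rest): none of the subtracted shapes is present at this height, so the 17.5×8 cube is unchanged — boundary = 51.00 mm. Overall, the cross-section is a single solid region. Total boundary length (outer) = 51.00 mm.

51.00 mm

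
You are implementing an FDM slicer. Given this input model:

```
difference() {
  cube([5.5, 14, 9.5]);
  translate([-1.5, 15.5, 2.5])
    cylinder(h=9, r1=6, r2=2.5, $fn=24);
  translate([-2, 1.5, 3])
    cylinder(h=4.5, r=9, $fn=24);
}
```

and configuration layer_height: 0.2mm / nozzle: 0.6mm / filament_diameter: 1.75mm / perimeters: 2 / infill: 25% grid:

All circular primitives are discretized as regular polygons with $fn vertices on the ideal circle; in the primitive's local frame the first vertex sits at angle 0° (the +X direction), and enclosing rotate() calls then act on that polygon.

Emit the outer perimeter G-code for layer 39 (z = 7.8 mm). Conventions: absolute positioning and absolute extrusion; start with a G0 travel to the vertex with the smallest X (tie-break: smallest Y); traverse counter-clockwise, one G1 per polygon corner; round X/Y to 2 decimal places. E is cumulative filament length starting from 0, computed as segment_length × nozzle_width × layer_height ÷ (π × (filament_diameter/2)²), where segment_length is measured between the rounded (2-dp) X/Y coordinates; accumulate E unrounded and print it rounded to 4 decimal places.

G0 X0.00 Y0.00 Z7.80
G1 X5.50 Y0.00 E0.2744
G1 X5.50 Y14.00 E0.9729
G1 X2.11 Y14.00 E1.1420
G1 X1.91 Y13.53 E1.1675
G1 X1.29 Y12.71 E1.2188
G1 X0.47 Y12.09 E1.2700
G1 X0.00 Y11.89 E1.2955
G1 X0.00 Y0.00 E1.8887

At z = 7.8 mm: the cube (footprint 5.5×14) is included at this height; the cone at (-1.5, 15.5) (r1=6→r2=2.5) has section circumradius 3.939 here — a regular 24-gon; the cylinder at (-2, 1.5) does not reach this height (z outside [3, 7.5]); Taking the first minus the rest: starting from the 5.5×14 cube, the cone at (-1.5, 15.5) partially overlaps it — only the 2.84 mm² overlap (of its 48.19 mm²) is removed, clipping the outline — 1 connected region. The outline is a single polygon with 8 vertices. Extrusion per mm of travel: 0.6 × 0.2 / (π × 0.875²) = 0.049890. Accumulating E over each segment gives final E = 1.8887.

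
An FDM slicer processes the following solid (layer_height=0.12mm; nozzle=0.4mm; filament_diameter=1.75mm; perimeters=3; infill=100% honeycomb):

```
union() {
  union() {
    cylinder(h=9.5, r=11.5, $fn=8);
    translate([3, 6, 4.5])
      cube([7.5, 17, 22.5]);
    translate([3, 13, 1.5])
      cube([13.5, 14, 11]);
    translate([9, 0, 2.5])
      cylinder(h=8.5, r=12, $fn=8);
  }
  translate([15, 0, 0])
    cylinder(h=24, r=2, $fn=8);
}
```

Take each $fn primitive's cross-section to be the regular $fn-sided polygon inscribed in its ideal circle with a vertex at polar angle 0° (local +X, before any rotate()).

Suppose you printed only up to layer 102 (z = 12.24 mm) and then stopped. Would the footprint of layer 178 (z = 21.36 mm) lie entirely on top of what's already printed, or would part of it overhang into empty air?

Compare the two slices. At z = 12.24: the cylinder is not intersected at this z (z outside [0, 9.5]); the cube at (3, 6) (footprint 7.5×17) is included at this height (area 127.50 mm²); the 13.5×14 cube at (3, 13) contributes its full rectangle (area 189.00 mm²); the cylinder at (9, 0) is absent (z outside [2.5, 11]); Taking the union: the regions partially overlap — summed areas 316.50 mm² minus the doubly-counted overlap 75.00 mm² gives 241.50 mm² — area = 241.50 mm²; the r=2 cylinder at (15, 0) contributes a regular 8-gon of circumradius 2 (area = (8/2)·2.000²·sin(360°/8) = 11.31 mm²); Combining (union): the 2 present regions are separate (no shared area or edge), so areas and boundary lengths simply add and each stays a separate island — area = 252.81 mm². At z = 21.36: the cylinder is absent (z outside [0, 9.5]); the 7.5×17 cube at (3, 6) contributes its full rectangle (area 127.50 mm²); the cube at (3, 13) is not intersected at this z (z outside [1.5, 12.5]); the cylinder at (9, 0) is absent (z outside [2.5, 11]); Taking the union: only the 7.5×17 cube at (3, 6) is present, so the union is just that shape — area = 127.50 mm²; the r=2 cylinder at (15, 0) gives a regular 8-gon of circumradius 2 (constant along its height) (area = (8/2)·2.000²·sin(360°/8) = 11.31 mm²); Taking the union: the 2 present regions are separate (no shared area or edge), so areas and boundary lengths simply add and each stays a separate island — area = 138.81 mm². Checking containment: the cross-section at z = 21.36 is a subset of the cross-section at z = 12.24.

entirely on top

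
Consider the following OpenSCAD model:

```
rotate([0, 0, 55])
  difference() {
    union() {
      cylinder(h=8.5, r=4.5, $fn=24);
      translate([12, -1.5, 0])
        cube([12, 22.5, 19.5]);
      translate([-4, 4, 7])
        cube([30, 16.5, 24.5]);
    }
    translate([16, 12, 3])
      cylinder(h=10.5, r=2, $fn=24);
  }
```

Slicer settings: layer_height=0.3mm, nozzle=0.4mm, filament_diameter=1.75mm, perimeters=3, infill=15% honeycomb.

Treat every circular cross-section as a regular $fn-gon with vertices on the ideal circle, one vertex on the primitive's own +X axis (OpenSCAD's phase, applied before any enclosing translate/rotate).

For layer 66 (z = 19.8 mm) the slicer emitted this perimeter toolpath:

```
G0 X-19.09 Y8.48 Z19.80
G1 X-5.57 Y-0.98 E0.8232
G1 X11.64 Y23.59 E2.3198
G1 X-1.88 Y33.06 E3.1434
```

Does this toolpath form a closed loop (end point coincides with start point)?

no

Start point (G0): (-19.09, 8.48). End point (last G1): the path does not return to the start — open.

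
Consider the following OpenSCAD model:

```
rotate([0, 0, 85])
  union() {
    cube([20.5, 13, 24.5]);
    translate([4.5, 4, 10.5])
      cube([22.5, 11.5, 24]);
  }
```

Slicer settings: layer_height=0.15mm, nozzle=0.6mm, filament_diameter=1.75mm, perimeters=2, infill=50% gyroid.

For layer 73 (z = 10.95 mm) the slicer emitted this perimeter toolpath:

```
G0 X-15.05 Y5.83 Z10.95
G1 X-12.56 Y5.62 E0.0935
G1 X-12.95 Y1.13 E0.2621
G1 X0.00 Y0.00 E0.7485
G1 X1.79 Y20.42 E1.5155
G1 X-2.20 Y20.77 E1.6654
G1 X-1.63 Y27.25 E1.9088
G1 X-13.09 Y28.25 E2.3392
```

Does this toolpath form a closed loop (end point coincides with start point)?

no

Start point (G0): (-15.05, 5.83). End point (last G1): the path does not return to the start — open.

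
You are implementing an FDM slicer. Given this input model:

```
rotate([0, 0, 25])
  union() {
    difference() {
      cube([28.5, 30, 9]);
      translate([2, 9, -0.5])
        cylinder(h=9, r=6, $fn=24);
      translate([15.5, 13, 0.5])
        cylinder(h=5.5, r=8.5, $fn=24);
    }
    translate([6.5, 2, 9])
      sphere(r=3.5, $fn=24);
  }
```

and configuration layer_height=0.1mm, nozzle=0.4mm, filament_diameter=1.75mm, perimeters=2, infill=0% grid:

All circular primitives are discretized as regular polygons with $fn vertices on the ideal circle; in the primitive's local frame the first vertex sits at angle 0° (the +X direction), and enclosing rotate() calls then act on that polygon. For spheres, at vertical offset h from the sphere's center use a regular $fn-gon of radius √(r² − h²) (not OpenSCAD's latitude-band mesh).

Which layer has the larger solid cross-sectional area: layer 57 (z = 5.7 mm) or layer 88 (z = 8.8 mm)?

Layer 57 (z = 5.7): the cube is present — its section is the full 28.5×30 rectangle (area 855.00 mm²); the r=6 cylinder at (2, 9) gives a regular 24-gon of circumradius 6 (constant along its height) (area = (24/2)·6.000²·sin(360°/24) = 111.81 mm²); the r=8.5 cylinder at (15.5, 13) gives a regular 24-gon of circumradius 8.5 (constant along its height) (area = (24/2)·8.500²·sin(360°/24) = 224.40 mm²); Taking the first minus the rest: starting from the 28.5×30 cube (855.00 mm²), the r=6 cylinder at (2, 9) partially overlaps it — only the 79.32 mm² overlap (of its 111.81 mm²) is removed, clipping the outline; the r=8.5 cylinder at (15.5, 13) partially overlaps it — only the 223.72 mm² overlap (of its 224.40 mm²) is removed, clipping the outline — area = 551.95 mm²; the sphere at (6.5, 2): section is a regular 24-gon, circumradius = √(r²−h²) = √(3.5²−3.3²) = 1.166 (area = (24/2)·1.166²·sin(360°/24) = 4.22 mm²); Merging all regions: the r=3.5 sphere at (6.5, 2) lies entirely inside that combined region, so the union is just that combined region — area = 551.95 mm²; (whole slice rotated 25° about Z — lengths, areas and connectivity unchanged). So its area = 551.95 mm². Layer 88 (z = 8.8): the cube is present — its section is the full 28.5×30 rectangle (area 855.00 mm²); the cylinder at (2, 9) is not intersected at this z (z outside [-0.5, 8.5]); the cylinder at (15.5, 13) does not reach this height (z outside [0.5, 6]); After the difference (first − rest): none of the subtracted shapes is present at this height, so the 28.5×30 cube is unchanged — area = 855.00 mm²; the sphere at (6.5, 2): section is a regular 24-gon, circumradius = √(r²−h²) = √(3.5²−0.2²) = 3.494 (area = (24/2)·3.494²·sin(360°/24) = 37.92 mm²); Combining (union): the regions partially overlap — summed areas 892.92 mm² minus the doubly-counted overlap 32.05 mm² gives 860.87 mm² — area = 860.87 mm²; (whole slice rotated 25° about Z — lengths, areas and connectivity unchanged). So its area = 860.87 mm². Layer 88 is larger (860.87 vs 551.95 mm²).

layer 88 (z = 8.8 mm)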